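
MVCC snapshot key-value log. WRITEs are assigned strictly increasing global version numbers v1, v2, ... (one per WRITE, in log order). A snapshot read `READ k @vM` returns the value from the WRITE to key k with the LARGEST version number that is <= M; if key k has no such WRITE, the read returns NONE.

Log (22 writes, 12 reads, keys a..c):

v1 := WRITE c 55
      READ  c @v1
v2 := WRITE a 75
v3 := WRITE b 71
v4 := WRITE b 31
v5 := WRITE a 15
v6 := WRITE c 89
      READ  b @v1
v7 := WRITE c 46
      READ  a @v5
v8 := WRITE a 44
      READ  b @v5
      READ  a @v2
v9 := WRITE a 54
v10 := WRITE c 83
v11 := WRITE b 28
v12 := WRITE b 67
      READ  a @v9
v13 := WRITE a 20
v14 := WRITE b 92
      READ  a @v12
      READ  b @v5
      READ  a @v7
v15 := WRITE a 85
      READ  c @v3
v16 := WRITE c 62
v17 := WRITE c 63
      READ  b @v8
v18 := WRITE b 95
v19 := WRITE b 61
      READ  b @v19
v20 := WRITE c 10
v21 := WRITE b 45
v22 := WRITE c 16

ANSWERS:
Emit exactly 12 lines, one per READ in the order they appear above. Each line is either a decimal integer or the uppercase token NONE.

v1: WRITE c=55  (c history now [(1, 55)])
READ c @v1: history=[(1, 55)] -> pick v1 -> 55
v2: WRITE a=75  (a history now [(2, 75)])
v3: WRITE b=71  (b history now [(3, 71)])
v4: WRITE b=31  (b history now [(3, 71), (4, 31)])
v5: WRITE a=15  (a history now [(2, 75), (5, 15)])
v6: WRITE c=89  (c history now [(1, 55), (6, 89)])
READ b @v1: history=[(3, 71), (4, 31)] -> no version <= 1 -> NONE
v7: WRITE c=46  (c history now [(1, 55), (6, 89), (7, 46)])
READ a @v5: history=[(2, 75), (5, 15)] -> pick v5 -> 15
v8: WRITE a=44  (a history now [(2, 75), (5, 15), (8, 44)])
READ b @v5: history=[(3, 71), (4, 31)] -> pick v4 -> 31
READ a @v2: history=[(2, 75), (5, 15), (8, 44)] -> pick v2 -> 75
v9: WRITE a=54  (a history now [(2, 75), (5, 15), (8, 44), (9, 54)])
v10: WRITE c=83  (c history now [(1, 55), (6, 89), (7, 46), (10, 83)])
v11: WRITE b=28  (b history now [(3, 71), (4, 31), (11, 28)])
v12: WRITE b=67  (b history now [(3, 71), (4, 31), (11, 28), (12, 67)])
READ a @v9: history=[(2, 75), (5, 15), (8, 44), (9, 54)] -> pick v9 -> 54
v13: WRITE a=20  (a history now [(2, 75), (5, 15), (8, 44), (9, 54), (13, 20)])
v14: WRITE b=92  (b history now [(3, 71), (4, 31), (11, 28), (12, 67), (14, 92)])
READ a @v12: history=[(2, 75), (5, 15), (8, 44), (9, 54), (13, 20)] -> pick v9 -> 54
READ b @v5: history=[(3, 71), (4, 31), (11, 28), (12, 67), (14, 92)] -> pick v4 -> 31
READ a @v7: history=[(2, 75), (5, 15), (8, 44), (9, 54), (13, 20)] -> pick v5 -> 15
v15: WRITE a=85  (a history now [(2, 75), (5, 15), (8, 44), (9, 54), (13, 20), (15, 85)])
READ c @v3: history=[(1, 55), (6, 89), (7, 46), (10, 83)] -> pick v1 -> 55
v16: WRITE c=62  (c history now [(1, 55), (6, 89), (7, 46), (10, 83), (16, 62)])
v17: WRITE c=63  (c history now [(1, 55), (6, 89), (7, 46), (10, 83), (16, 62), (17, 63)])
READ b @v8: history=[(3, 71), (4, 31), (11, 28), (12, 67), (14, 92)] -> pick v4 -> 31
v18: WRITE b=95  (b history now [(3, 71), (4, 31), (11, 28), (12, 67), (14, 92), (18, 95)])
v19: WRITE b=61  (b history now [(3, 71), (4, 31), (11, 28), (12, 67), (14, 92), (18, 95), (19, 61)])
READ b @v19: history=[(3, 71), (4, 31), (11, 28), (12, 67), (14, 92), (18, 95), (19, 61)] -> pick v19 -> 61
v20: WRITE c=10  (c history now [(1, 55), (6, 89), (7, 46), (10, 83), (16, 62), (17, 63), (20, 10)])
v21: WRITE b=45  (b history now [(3, 71), (4, 31), (11, 28), (12, 67), (14, 92), (18, 95), (19, 61), (21, 45)])
v22: WRITE c=16  (c history now [(1, 55), (6, 89), (7, 46), (10, 83), (16, 62), (17, 63), (20, 10), (22, 16)])

Answer: 55
NONE
15
31
75
54
54
31
15
55
31
61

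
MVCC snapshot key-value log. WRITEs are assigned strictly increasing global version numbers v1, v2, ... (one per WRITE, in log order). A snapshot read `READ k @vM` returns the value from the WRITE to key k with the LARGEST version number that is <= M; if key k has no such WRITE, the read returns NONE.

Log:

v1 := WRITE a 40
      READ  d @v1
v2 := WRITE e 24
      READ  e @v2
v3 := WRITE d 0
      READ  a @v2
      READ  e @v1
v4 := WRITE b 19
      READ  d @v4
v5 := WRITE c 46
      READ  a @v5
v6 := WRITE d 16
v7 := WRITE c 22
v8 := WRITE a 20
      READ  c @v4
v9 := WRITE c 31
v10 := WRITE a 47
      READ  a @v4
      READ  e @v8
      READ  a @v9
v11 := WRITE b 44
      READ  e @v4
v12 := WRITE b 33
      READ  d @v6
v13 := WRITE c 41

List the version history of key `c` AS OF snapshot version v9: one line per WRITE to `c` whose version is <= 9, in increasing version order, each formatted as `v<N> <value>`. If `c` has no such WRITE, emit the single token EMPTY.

Answer: v5 46
v7 22
v9 31

Derivation:
Scan writes for key=c with version <= 9:
  v1 WRITE a 40 -> skip
  v2 WRITE e 24 -> skip
  v3 WRITE d 0 -> skip
  v4 WRITE b 19 -> skip
  v5 WRITE c 46 -> keep
  v6 WRITE d 16 -> skip
  v7 WRITE c 22 -> keep
  v8 WRITE a 20 -> skip
  v9 WRITE c 31 -> keep
  v10 WRITE a 47 -> skip
  v11 WRITE b 44 -> skip
  v12 WRITE b 33 -> skip
  v13 WRITE c 41 -> drop (> snap)
Collected: [(5, 46), (7, 22), (9, 31)]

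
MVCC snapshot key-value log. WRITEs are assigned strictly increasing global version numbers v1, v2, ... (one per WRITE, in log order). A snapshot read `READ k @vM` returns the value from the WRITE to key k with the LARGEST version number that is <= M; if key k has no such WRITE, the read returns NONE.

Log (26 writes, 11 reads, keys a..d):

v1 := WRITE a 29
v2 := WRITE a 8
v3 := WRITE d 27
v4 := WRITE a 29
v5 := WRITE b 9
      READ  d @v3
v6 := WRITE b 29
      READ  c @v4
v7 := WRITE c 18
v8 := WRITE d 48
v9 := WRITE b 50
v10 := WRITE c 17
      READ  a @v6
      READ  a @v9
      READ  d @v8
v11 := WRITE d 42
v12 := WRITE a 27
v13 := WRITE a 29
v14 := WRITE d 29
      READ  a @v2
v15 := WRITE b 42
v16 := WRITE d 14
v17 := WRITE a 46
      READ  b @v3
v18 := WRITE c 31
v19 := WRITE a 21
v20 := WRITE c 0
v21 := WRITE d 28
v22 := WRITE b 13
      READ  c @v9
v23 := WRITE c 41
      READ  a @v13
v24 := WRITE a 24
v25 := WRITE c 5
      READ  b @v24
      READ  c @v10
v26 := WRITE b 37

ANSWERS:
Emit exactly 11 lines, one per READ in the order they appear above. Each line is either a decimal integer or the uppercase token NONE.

v1: WRITE a=29  (a history now [(1, 29)])
v2: WRITE a=8  (a history now [(1, 29), (2, 8)])
v3: WRITE d=27  (d history now [(3, 27)])
v4: WRITE a=29  (a history now [(1, 29), (2, 8), (4, 29)])
v5: WRITE b=9  (b history now [(5, 9)])
READ d @v3: history=[(3, 27)] -> pick v3 -> 27
v6: WRITE b=29  (b history now [(5, 9), (6, 29)])
READ c @v4: history=[] -> no version <= 4 -> NONE
v7: WRITE c=18  (c history now [(7, 18)])
v8: WRITE d=48  (d history now [(3, 27), (8, 48)])
v9: WRITE b=50  (b history now [(5, 9), (6, 29), (9, 50)])
v10: WRITE c=17  (c history now [(7, 18), (10, 17)])
READ a @v6: history=[(1, 29), (2, 8), (4, 29)] -> pick v4 -> 29
READ a @v9: history=[(1, 29), (2, 8), (4, 29)] -> pick v4 -> 29
READ d @v8: history=[(3, 27), (8, 48)] -> pick v8 -> 48
v11: WRITE d=42  (d history now [(3, 27), (8, 48), (11, 42)])
v12: WRITE a=27  (a history now [(1, 29), (2, 8), (4, 29), (12, 27)])
v13: WRITE a=29  (a history now [(1, 29), (2, 8), (4, 29), (12, 27), (13, 29)])
v14: WRITE d=29  (d history now [(3, 27), (8, 48), (11, 42), (14, 29)])
READ a @v2: history=[(1, 29), (2, 8), (4, 29), (12, 27), (13, 29)] -> pick v2 -> 8
v15: WRITE b=42  (b history now [(5, 9), (6, 29), (9, 50), (15, 42)])
v16: WRITE d=14  (d history now [(3, 27), (8, 48), (11, 42), (14, 29), (16, 14)])
v17: WRITE a=46  (a history now [(1, 29), (2, 8), (4, 29), (12, 27), (13, 29), (17, 46)])
READ b @v3: history=[(5, 9), (6, 29), (9, 50), (15, 42)] -> no version <= 3 -> NONE
v18: WRITE c=31  (c history now [(7, 18), (10, 17), (18, 31)])
v19: WRITE a=21  (a history now [(1, 29), (2, 8), (4, 29), (12, 27), (13, 29), (17, 46), (19, 21)])
v20: WRITE c=0  (c history now [(7, 18), (10, 17), (18, 31), (20, 0)])
v21: WRITE d=28  (d history now [(3, 27), (8, 48), (11, 42), (14, 29), (16, 14), (21, 28)])
v22: WRITE b=13  (b history now [(5, 9), (6, 29), (9, 50), (15, 42), (22, 13)])
READ c @v9: history=[(7, 18), (10, 17), (18, 31), (20, 0)] -> pick v7 -> 18
v23: WRITE c=41  (c history now [(7, 18), (10, 17), (18, 31), (20, 0), (23, 41)])
READ a @v13: history=[(1, 29), (2, 8), (4, 29), (12, 27), (13, 29), (17, 46), (19, 21)] -> pick v13 -> 29
v24: WRITE a=24  (a history now [(1, 29), (2, 8), (4, 29), (12, 27), (13, 29), (17, 46), (19, 21), (24, 24)])
v25: WRITE c=5  (c history now [(7, 18), (10, 17), (18, 31), (20, 0), (23, 41), (25, 5)])
READ b @v24: history=[(5, 9), (6, 29), (9, 50), (15, 42), (22, 13)] -> pick v22 -> 13
READ c @v10: history=[(7, 18), (10, 17), (18, 31), (20, 0), (23, 41), (25, 5)] -> pick v10 -> 17
v26: WRITE b=37  (b history now [(5, 9), (6, 29), (9, 50), (15, 42), (22, 13), (26, 37)])

Answer: 27
NONE
29
29
48
8
NONE
18
29
13
17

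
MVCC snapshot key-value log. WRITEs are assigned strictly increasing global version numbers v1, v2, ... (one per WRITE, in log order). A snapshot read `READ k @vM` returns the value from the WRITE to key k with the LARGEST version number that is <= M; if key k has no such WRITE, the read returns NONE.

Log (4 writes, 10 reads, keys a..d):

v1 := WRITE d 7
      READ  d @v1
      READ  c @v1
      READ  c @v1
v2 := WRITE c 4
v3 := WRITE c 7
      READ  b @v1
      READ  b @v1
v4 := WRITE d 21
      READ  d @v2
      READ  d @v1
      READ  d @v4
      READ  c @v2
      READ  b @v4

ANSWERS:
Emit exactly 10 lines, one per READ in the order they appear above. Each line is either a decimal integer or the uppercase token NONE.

Answer: 7
NONE
NONE
NONE
NONE
7
7
21
4
NONE

Derivation:
v1: WRITE d=7  (d history now [(1, 7)])
READ d @v1: history=[(1, 7)] -> pick v1 -> 7
READ c @v1: history=[] -> no version <= 1 -> NONE
READ c @v1: history=[] -> no version <= 1 -> NONE
v2: WRITE c=4  (c history now [(2, 4)])
v3: WRITE c=7  (c history now [(2, 4), (3, 7)])
READ b @v1: history=[] -> no version <= 1 -> NONE
READ b @v1: history=[] -> no version <= 1 -> NONE
v4: WRITE d=21  (d history now [(1, 7), (4, 21)])
READ d @v2: history=[(1, 7), (4, 21)] -> pick v1 -> 7
READ d @v1: history=[(1, 7), (4, 21)] -> pick v1 -> 7
READ d @v4: history=[(1, 7), (4, 21)] -> pick v4 -> 21
READ c @v2: history=[(2, 4), (3, 7)] -> pick v2 -> 4
READ b @v4: history=[] -> no version <= 4 -> NONE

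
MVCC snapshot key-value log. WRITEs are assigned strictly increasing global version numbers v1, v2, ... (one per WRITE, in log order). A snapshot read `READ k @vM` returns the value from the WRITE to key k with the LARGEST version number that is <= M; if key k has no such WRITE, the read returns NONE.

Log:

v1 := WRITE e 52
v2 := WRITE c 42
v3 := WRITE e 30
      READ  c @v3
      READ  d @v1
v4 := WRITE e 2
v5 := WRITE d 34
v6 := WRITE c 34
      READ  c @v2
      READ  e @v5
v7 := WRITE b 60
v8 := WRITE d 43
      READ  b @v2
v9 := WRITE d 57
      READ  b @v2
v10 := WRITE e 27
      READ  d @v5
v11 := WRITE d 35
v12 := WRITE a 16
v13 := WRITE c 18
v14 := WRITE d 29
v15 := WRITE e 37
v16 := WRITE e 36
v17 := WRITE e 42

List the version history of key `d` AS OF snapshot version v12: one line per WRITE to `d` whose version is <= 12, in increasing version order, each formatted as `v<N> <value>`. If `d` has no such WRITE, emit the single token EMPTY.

Scan writes for key=d with version <= 12:
  v1 WRITE e 52 -> skip
  v2 WRITE c 42 -> skip
  v3 WRITE e 30 -> skip
  v4 WRITE e 2 -> skip
  v5 WRITE d 34 -> keep
  v6 WRITE c 34 -> skip
  v7 WRITE b 60 -> skip
  v8 WRITE d 43 -> keep
  v9 WRITE d 57 -> keep
  v10 WRITE e 27 -> skip
  v11 WRITE d 35 -> keep
  v12 WRITE a 16 -> skip
  v13 WRITE c 18 -> skip
  v14 WRITE d 29 -> drop (> snap)
  v15 WRITE e 37 -> skip
  v16 WRITE e 36 -> skip
  v17 WRITE e 42 -> skip
Collected: [(5, 34), (8, 43), (9, 57), (11, 35)]

Answer: v5 34
v8 43
v9 57
v11 35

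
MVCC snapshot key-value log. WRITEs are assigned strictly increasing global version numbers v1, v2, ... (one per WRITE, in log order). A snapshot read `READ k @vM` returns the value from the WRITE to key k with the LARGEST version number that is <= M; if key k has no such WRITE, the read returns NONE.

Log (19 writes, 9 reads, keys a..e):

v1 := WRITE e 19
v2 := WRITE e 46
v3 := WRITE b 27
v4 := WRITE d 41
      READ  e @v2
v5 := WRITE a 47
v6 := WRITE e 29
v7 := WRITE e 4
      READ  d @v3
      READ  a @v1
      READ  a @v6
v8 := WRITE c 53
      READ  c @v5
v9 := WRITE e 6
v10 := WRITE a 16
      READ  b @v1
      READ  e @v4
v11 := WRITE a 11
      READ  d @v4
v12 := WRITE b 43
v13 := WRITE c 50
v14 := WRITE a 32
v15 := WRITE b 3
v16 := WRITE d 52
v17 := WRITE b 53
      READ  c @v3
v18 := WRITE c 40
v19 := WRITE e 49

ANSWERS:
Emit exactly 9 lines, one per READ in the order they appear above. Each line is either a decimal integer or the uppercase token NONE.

Answer: 46
NONE
NONE
47
NONE
NONE
46
41
NONE

Derivation:
v1: WRITE e=19  (e history now [(1, 19)])
v2: WRITE e=46  (e history now [(1, 19), (2, 46)])
v3: WRITE b=27  (b history now [(3, 27)])
v4: WRITE d=41  (d history now [(4, 41)])
READ e @v2: history=[(1, 19), (2, 46)] -> pick v2 -> 46
v5: WRITE a=47  (a history now [(5, 47)])
v6: WRITE e=29  (e history now [(1, 19), (2, 46), (6, 29)])
v7: WRITE e=4  (e history now [(1, 19), (2, 46), (6, 29), (7, 4)])
READ d @v3: history=[(4, 41)] -> no version <= 3 -> NONE
READ a @v1: history=[(5, 47)] -> no version <= 1 -> NONE
READ a @v6: history=[(5, 47)] -> pick v5 -> 47
v8: WRITE c=53  (c history now [(8, 53)])
READ c @v5: history=[(8, 53)] -> no version <= 5 -> NONE
v9: WRITE e=6  (e history now [(1, 19), (2, 46), (6, 29), (7, 4), (9, 6)])
v10: WRITE a=16  (a history now [(5, 47), (10, 16)])
READ b @v1: history=[(3, 27)] -> no version <= 1 -> NONE
READ e @v4: history=[(1, 19), (2, 46), (6, 29), (7, 4), (9, 6)] -> pick v2 -> 46
v11: WRITE a=11  (a history now [(5, 47), (10, 16), (11, 11)])
READ d @v4: history=[(4, 41)] -> pick v4 -> 41
v12: WRITE b=43  (b history now [(3, 27), (12, 43)])
v13: WRITE c=50  (c history now [(8, 53), (13, 50)])
v14: WRITE a=32  (a history now [(5, 47), (10, 16), (11, 11), (14, 32)])
v15: WRITE b=3  (b history now [(3, 27), (12, 43), (15, 3)])
v16: WRITE d=52  (d history now [(4, 41), (16, 52)])
v17: WRITE b=53  (b history now [(3, 27), (12, 43), (15, 3), (17, 53)])
READ c @v3: history=[(8, 53), (13, 50)] -> no version <= 3 -> NONE
v18: WRITE c=40  (c history now [(8, 53), (13, 50), (18, 40)])
v19: WRITE e=49  (e history now [(1, 19), (2, 46), (6, 29), (7, 4), (9, 6), (19, 49)])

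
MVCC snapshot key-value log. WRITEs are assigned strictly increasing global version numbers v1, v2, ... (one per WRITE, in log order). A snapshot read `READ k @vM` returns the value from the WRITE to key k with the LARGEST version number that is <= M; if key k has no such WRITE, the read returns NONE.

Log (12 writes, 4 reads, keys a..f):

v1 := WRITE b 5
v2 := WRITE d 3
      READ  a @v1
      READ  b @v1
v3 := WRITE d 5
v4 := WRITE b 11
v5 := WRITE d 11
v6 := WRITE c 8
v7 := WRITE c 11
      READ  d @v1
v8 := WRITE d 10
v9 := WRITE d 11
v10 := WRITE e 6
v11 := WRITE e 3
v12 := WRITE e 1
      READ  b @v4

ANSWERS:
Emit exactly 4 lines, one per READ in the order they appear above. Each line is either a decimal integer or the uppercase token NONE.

Answer: NONE
5
NONE
11

Derivation:
v1: WRITE b=5  (b history now [(1, 5)])
v2: WRITE d=3  (d history now [(2, 3)])
READ a @v1: history=[] -> no version <= 1 -> NONE
READ b @v1: history=[(1, 5)] -> pick v1 -> 5
v3: WRITE d=5  (d history now [(2, 3), (3, 5)])
v4: WRITE b=11  (b history now [(1, 5), (4, 11)])
v5: WRITE d=11  (d history now [(2, 3), (3, 5), (5, 11)])
v6: WRITE c=8  (c history now [(6, 8)])
v7: WRITE c=11  (c history now [(6, 8), (7, 11)])
READ d @v1: history=[(2, 3), (3, 5), (5, 11)] -> no version <= 1 -> NONE
v8: WRITE d=10  (d history now [(2, 3), (3, 5), (5, 11), (8, 10)])
v9: WRITE d=11  (d history now [(2, 3), (3, 5), (5, 11), (8, 10), (9, 11)])
v10: WRITE e=6  (e history now [(10, 6)])
v11: WRITE e=3  (e history now [(10, 6), (11, 3)])
v12: WRITE e=1  (e history now [(10, 6), (11, 3), (12, 1)])
READ b @v4: history=[(1, 5), (4, 11)] -> pick v4 -> 11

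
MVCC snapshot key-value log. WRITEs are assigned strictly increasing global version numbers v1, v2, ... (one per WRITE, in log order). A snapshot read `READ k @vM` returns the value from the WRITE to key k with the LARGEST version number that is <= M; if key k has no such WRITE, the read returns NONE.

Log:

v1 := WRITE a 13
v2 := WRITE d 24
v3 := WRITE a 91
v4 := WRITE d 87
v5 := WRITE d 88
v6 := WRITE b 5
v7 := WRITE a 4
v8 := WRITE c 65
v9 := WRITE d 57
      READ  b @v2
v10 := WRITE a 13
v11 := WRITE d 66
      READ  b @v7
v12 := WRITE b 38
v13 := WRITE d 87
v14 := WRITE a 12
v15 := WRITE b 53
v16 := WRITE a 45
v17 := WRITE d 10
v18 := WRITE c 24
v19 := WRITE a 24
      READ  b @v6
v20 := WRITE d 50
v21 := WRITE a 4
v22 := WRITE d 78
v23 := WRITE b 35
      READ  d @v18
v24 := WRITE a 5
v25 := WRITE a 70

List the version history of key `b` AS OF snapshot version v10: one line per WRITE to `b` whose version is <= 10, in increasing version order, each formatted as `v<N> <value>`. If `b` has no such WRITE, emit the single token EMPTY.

Answer: v6 5

Derivation:
Scan writes for key=b with version <= 10:
  v1 WRITE a 13 -> skip
  v2 WRITE d 24 -> skip
  v3 WRITE a 91 -> skip
  v4 WRITE d 87 -> skip
  v5 WRITE d 88 -> skip
  v6 WRITE b 5 -> keep
  v7 WRITE a 4 -> skip
  v8 WRITE c 65 -> skip
  v9 WRITE d 57 -> skip
  v10 WRITE a 13 -> skip
  v11 WRITE d 66 -> skip
  v12 WRITE b 38 -> drop (> snap)
  v13 WRITE d 87 -> skip
  v14 WRITE a 12 -> skip
  v15 WRITE b 53 -> drop (> snap)
  v16 WRITE a 45 -> skip
  v17 WRITE d 10 -> skip
  v18 WRITE c 24 -> skip
  v19 WRITE a 24 -> skip
  v20 WRITE d 50 -> skip
  v21 WRITE a 4 -> skip
  v22 WRITE d 78 -> skip
  v23 WRITE b 35 -> drop (> snap)
  v24 WRITE a 5 -> skip
  v25 WRITE a 70 -> skip
Collected: [(6, 5)]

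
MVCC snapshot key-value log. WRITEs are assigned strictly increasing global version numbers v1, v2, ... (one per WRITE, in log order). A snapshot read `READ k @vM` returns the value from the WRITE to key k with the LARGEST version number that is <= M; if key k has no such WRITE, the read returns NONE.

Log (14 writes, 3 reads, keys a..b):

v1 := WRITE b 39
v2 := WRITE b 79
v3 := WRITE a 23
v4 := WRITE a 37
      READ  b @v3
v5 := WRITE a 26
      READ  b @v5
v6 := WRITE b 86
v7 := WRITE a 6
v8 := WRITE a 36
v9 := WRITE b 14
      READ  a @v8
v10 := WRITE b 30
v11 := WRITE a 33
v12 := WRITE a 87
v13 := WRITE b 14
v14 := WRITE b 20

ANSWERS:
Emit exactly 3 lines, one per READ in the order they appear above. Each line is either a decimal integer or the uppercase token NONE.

v1: WRITE b=39  (b history now [(1, 39)])
v2: WRITE b=79  (b history now [(1, 39), (2, 79)])
v3: WRITE a=23  (a history now [(3, 23)])
v4: WRITE a=37  (a history now [(3, 23), (4, 37)])
READ b @v3: history=[(1, 39), (2, 79)] -> pick v2 -> 79
v5: WRITE a=26  (a history now [(3, 23), (4, 37), (5, 26)])
READ b @v5: history=[(1, 39), (2, 79)] -> pick v2 -> 79
v6: WRITE b=86  (b history now [(1, 39), (2, 79), (6, 86)])
v7: WRITE a=6  (a history now [(3, 23), (4, 37), (5, 26), (7, 6)])
v8: WRITE a=36  (a history now [(3, 23), (4, 37), (5, 26), (7, 6), (8, 36)])
v9: WRITE b=14  (b history now [(1, 39), (2, 79), (6, 86), (9, 14)])
READ a @v8: history=[(3, 23), (4, 37), (5, 26), (7, 6), (8, 36)] -> pick v8 -> 36
v10: WRITE b=30  (b history now [(1, 39), (2, 79), (6, 86), (9, 14), (10, 30)])
v11: WRITE a=33  (a history now [(3, 23), (4, 37), (5, 26), (7, 6), (8, 36), (11, 33)])
v12: WRITE a=87  (a history now [(3, 23), (4, 37), (5, 26), (7, 6), (8, 36), (11, 33), (12, 87)])
v13: WRITE b=14  (b history now [(1, 39), (2, 79), (6, 86), (9, 14), (10, 30), (13, 14)])
v14: WRITE b=20  (b history now [(1, 39), (2, 79), (6, 86), (9, 14), (10, 30), (13, 14), (14, 20)])

Answer: 79
79
36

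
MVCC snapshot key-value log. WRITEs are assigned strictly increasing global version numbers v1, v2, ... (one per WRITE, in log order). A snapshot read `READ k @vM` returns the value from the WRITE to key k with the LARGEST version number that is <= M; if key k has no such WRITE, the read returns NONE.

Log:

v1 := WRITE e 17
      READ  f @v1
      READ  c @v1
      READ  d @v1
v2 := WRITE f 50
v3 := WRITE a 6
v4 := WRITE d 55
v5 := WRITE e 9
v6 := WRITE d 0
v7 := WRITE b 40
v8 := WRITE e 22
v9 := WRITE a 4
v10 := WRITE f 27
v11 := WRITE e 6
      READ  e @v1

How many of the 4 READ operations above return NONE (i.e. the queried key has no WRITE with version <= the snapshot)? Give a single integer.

Answer: 3

Derivation:
v1: WRITE e=17  (e history now [(1, 17)])
READ f @v1: history=[] -> no version <= 1 -> NONE
READ c @v1: history=[] -> no version <= 1 -> NONE
READ d @v1: history=[] -> no version <= 1 -> NONE
v2: WRITE f=50  (f history now [(2, 50)])
v3: WRITE a=6  (a history now [(3, 6)])
v4: WRITE d=55  (d history now [(4, 55)])
v5: WRITE e=9  (e history now [(1, 17), (5, 9)])
v6: WRITE d=0  (d history now [(4, 55), (6, 0)])
v7: WRITE b=40  (b history now [(7, 40)])
v8: WRITE e=22  (e history now [(1, 17), (5, 9), (8, 22)])
v9: WRITE a=4  (a history now [(3, 6), (9, 4)])
v10: WRITE f=27  (f history now [(2, 50), (10, 27)])
v11: WRITE e=6  (e history now [(1, 17), (5, 9), (8, 22), (11, 6)])
READ e @v1: history=[(1, 17), (5, 9), (8, 22), (11, 6)] -> pick v1 -> 17
Read results in order: ['NONE', 'NONE', 'NONE', '17']
NONE count = 3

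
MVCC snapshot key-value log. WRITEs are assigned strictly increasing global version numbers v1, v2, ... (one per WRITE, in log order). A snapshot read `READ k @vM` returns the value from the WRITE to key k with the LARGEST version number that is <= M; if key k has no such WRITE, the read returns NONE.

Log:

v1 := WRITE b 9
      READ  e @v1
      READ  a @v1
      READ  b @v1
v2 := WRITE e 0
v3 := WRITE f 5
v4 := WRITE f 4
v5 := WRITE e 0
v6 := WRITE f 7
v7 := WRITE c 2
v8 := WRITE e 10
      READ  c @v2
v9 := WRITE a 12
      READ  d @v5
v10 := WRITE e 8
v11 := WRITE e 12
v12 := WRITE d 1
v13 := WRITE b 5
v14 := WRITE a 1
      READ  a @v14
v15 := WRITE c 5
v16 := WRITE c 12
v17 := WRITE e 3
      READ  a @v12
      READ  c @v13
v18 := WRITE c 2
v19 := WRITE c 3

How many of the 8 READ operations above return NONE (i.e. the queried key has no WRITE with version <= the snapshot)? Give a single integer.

v1: WRITE b=9  (b history now [(1, 9)])
READ e @v1: history=[] -> no version <= 1 -> NONE
READ a @v1: history=[] -> no version <= 1 -> NONE
READ b @v1: history=[(1, 9)] -> pick v1 -> 9
v2: WRITE e=0  (e history now [(2, 0)])
v3: WRITE f=5  (f history now [(3, 5)])
v4: WRITE f=4  (f history now [(3, 5), (4, 4)])
v5: WRITE e=0  (e history now [(2, 0), (5, 0)])
v6: WRITE f=7  (f history now [(3, 5), (4, 4), (6, 7)])
v7: WRITE c=2  (c history now [(7, 2)])
v8: WRITE e=10  (e history now [(2, 0), (5, 0), (8, 10)])
READ c @v2: history=[(7, 2)] -> no version <= 2 -> NONE
v9: WRITE a=12  (a history now [(9, 12)])
READ d @v5: history=[] -> no version <= 5 -> NONE
v10: WRITE e=8  (e history now [(2, 0), (5, 0), (8, 10), (10, 8)])
v11: WRITE e=12  (e history now [(2, 0), (5, 0), (8, 10), (10, 8), (11, 12)])
v12: WRITE d=1  (d history now [(12, 1)])
v13: WRITE b=5  (b history now [(1, 9), (13, 5)])
v14: WRITE a=1  (a history now [(9, 12), (14, 1)])
READ a @v14: history=[(9, 12), (14, 1)] -> pick v14 -> 1
v15: WRITE c=5  (c history now [(7, 2), (15, 5)])
v16: WRITE c=12  (c history now [(7, 2), (15, 5), (16, 12)])
v17: WRITE e=3  (e history now [(2, 0), (5, 0), (8, 10), (10, 8), (11, 12), (17, 3)])
READ a @v12: history=[(9, 12), (14, 1)] -> pick v9 -> 12
READ c @v13: history=[(7, 2), (15, 5), (16, 12)] -> pick v7 -> 2
v18: WRITE c=2  (c history now [(7, 2), (15, 5), (16, 12), (18, 2)])
v19: WRITE c=3  (c history now [(7, 2), (15, 5), (16, 12), (18, 2), (19, 3)])
Read results in order: ['NONE', 'NONE', '9', 'NONE', 'NONE', '1', '12', '2']
NONE count = 4

Answer: 4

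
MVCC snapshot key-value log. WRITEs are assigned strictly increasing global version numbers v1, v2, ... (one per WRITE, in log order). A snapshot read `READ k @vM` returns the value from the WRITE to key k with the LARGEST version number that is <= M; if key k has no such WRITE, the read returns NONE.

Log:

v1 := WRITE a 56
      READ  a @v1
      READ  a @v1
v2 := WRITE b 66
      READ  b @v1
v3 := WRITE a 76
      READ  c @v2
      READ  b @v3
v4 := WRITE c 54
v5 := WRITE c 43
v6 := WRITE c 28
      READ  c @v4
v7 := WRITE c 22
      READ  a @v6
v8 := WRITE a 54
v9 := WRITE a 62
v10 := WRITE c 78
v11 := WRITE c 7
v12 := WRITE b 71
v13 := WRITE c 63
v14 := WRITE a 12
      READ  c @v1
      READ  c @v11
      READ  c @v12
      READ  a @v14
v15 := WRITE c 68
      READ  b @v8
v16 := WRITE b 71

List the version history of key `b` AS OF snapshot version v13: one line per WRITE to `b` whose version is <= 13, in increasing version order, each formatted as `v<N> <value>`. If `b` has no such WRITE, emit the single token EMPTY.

Scan writes for key=b with version <= 13:
  v1 WRITE a 56 -> skip
  v2 WRITE b 66 -> keep
  v3 WRITE a 76 -> skip
  v4 WRITE c 54 -> skip
  v5 WRITE c 43 -> skip
  v6 WRITE c 28 -> skip
  v7 WRITE c 22 -> skip
  v8 WRITE a 54 -> skip
  v9 WRITE a 62 -> skip
  v10 WRITE c 78 -> skip
  v11 WRITE c 7 -> skip
  v12 WRITE b 71 -> keep
  v13 WRITE c 63 -> skip
  v14 WRITE a 12 -> skip
  v15 WRITE c 68 -> skip
  v16 WRITE b 71 -> drop (> snap)
Collected: [(2, 66), (12, 71)]

Answer: v2 66
v12 71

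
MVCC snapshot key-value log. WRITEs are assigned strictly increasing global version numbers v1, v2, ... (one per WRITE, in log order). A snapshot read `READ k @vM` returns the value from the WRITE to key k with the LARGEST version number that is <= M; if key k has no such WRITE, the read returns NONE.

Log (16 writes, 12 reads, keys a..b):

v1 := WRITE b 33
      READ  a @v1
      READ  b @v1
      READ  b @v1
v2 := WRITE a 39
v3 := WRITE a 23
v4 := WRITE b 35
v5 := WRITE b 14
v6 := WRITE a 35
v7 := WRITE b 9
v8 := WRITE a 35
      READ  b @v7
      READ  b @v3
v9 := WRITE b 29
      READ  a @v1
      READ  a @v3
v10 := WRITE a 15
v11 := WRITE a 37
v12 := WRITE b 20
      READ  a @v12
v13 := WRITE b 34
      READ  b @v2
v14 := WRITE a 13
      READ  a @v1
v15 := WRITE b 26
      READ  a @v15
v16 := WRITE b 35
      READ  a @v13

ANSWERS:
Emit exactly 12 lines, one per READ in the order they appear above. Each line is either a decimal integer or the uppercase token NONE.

Answer: NONE
33
33
9
33
NONE
23
37
33
NONE
13
37

Derivation:
v1: WRITE b=33  (b history now [(1, 33)])
READ a @v1: history=[] -> no version <= 1 -> NONE
READ b @v1: history=[(1, 33)] -> pick v1 -> 33
READ b @v1: history=[(1, 33)] -> pick v1 -> 33
v2: WRITE a=39  (a history now [(2, 39)])
v3: WRITE a=23  (a history now [(2, 39), (3, 23)])
v4: WRITE b=35  (b history now [(1, 33), (4, 35)])
v5: WRITE b=14  (b history now [(1, 33), (4, 35), (5, 14)])
v6: WRITE a=35  (a history now [(2, 39), (3, 23), (6, 35)])
v7: WRITE b=9  (b history now [(1, 33), (4, 35), (5, 14), (7, 9)])
v8: WRITE a=35  (a history now [(2, 39), (3, 23), (6, 35), (8, 35)])
READ b @v7: history=[(1, 33), (4, 35), (5, 14), (7, 9)] -> pick v7 -> 9
READ b @v3: history=[(1, 33), (4, 35), (5, 14), (7, 9)] -> pick v1 -> 33
v9: WRITE b=29  (b history now [(1, 33), (4, 35), (5, 14), (7, 9), (9, 29)])
READ a @v1: history=[(2, 39), (3, 23), (6, 35), (8, 35)] -> no version <= 1 -> NONE
READ a @v3: history=[(2, 39), (3, 23), (6, 35), (8, 35)] -> pick v3 -> 23
v10: WRITE a=15  (a history now [(2, 39), (3, 23), (6, 35), (8, 35), (10, 15)])
v11: WRITE a=37  (a history now [(2, 39), (3, 23), (6, 35), (8, 35), (10, 15), (11, 37)])
v12: WRITE b=20  (b history now [(1, 33), (4, 35), (5, 14), (7, 9), (9, 29), (12, 20)])
READ a @v12: history=[(2, 39), (3, 23), (6, 35), (8, 35), (10, 15), (11, 37)] -> pick v11 -> 37
v13: WRITE b=34  (b history now [(1, 33), (4, 35), (5, 14), (7, 9), (9, 29), (12, 20), (13, 34)])
READ b @v2: history=[(1, 33), (4, 35), (5, 14), (7, 9), (9, 29), (12, 20), (13, 34)] -> pick v1 -> 33
v14: WRITE a=13  (a history now [(2, 39), (3, 23), (6, 35), (8, 35), (10, 15), (11, 37), (14, 13)])
READ a @v1: history=[(2, 39), (3, 23), (6, 35), (8, 35), (10, 15), (11, 37), (14, 13)] -> no version <= 1 -> NONE
v15: WRITE b=26  (b history now [(1, 33), (4, 35), (5, 14), (7, 9), (9, 29), (12, 20), (13, 34), (15, 26)])
READ a @v15: history=[(2, 39), (3, 23), (6, 35), (8, 35), (10, 15), (11, 37), (14, 13)] -> pick v14 -> 13
v16: WRITE b=35  (b history now [(1, 33), (4, 35), (5, 14), (7, 9), (9, 29), (12, 20), (13, 34), (15, 26), (16, 35)])
READ a @v13: history=[(2, 39), (3, 23), (6, 35), (8, 35), (10, 15), (11, 37), (14, 13)] -> pick v11 -> 37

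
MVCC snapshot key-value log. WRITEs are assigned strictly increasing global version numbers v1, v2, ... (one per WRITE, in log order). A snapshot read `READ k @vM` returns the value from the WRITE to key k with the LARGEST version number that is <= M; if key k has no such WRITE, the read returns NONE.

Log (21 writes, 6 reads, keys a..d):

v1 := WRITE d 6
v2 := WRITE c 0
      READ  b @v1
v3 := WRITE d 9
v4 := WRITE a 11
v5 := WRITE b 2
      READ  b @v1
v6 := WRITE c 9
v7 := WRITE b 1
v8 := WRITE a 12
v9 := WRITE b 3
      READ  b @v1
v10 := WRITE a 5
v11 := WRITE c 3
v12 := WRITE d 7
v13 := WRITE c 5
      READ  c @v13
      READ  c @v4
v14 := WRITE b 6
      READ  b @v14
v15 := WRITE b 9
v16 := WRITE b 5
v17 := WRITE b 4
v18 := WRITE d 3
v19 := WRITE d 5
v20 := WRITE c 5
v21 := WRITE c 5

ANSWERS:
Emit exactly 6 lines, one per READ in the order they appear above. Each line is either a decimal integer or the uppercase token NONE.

v1: WRITE d=6  (d history now [(1, 6)])
v2: WRITE c=0  (c history now [(2, 0)])
READ b @v1: history=[] -> no version <= 1 -> NONE
v3: WRITE d=9  (d history now [(1, 6), (3, 9)])
v4: WRITE a=11  (a history now [(4, 11)])
v5: WRITE b=2  (b history now [(5, 2)])
READ b @v1: history=[(5, 2)] -> no version <= 1 -> NONE
v6: WRITE c=9  (c history now [(2, 0), (6, 9)])
v7: WRITE b=1  (b history now [(5, 2), (7, 1)])
v8: WRITE a=12  (a history now [(4, 11), (8, 12)])
v9: WRITE b=3  (b history now [(5, 2), (7, 1), (9, 3)])
READ b @v1: history=[(5, 2), (7, 1), (9, 3)] -> no version <= 1 -> NONE
v10: WRITE a=5  (a history now [(4, 11), (8, 12), (10, 5)])
v11: WRITE c=3  (c history now [(2, 0), (6, 9), (11, 3)])
v12: WRITE d=7  (d history now [(1, 6), (3, 9), (12, 7)])
v13: WRITE c=5  (c history now [(2, 0), (6, 9), (11, 3), (13, 5)])
READ c @v13: history=[(2, 0), (6, 9), (11, 3), (13, 5)] -> pick v13 -> 5
READ c @v4: history=[(2, 0), (6, 9), (11, 3), (13, 5)] -> pick v2 -> 0
v14: WRITE b=6  (b history now [(5, 2), (7, 1), (9, 3), (14, 6)])
READ b @v14: history=[(5, 2), (7, 1), (9, 3), (14, 6)] -> pick v14 -> 6
v15: WRITE b=9  (b history now [(5, 2), (7, 1), (9, 3), (14, 6), (15, 9)])
v16: WRITE b=5  (b history now [(5, 2), (7, 1), (9, 3), (14, 6), (15, 9), (16, 5)])
v17: WRITE b=4  (b history now [(5, 2), (7, 1), (9, 3), (14, 6), (15, 9), (16, 5), (17, 4)])
v18: WRITE d=3  (d history now [(1, 6), (3, 9), (12, 7), (18, 3)])
v19: WRITE d=5  (d history now [(1, 6), (3, 9), (12, 7), (18, 3), (19, 5)])
v20: WRITE c=5  (c history now [(2, 0), (6, 9), (11, 3), (13, 5), (20, 5)])
v21: WRITE c=5  (c history now [(2, 0), (6, 9), (11, 3), (13, 5), (20, 5), (21, 5)])

Answer: NONE
NONE
NONE
5
0
6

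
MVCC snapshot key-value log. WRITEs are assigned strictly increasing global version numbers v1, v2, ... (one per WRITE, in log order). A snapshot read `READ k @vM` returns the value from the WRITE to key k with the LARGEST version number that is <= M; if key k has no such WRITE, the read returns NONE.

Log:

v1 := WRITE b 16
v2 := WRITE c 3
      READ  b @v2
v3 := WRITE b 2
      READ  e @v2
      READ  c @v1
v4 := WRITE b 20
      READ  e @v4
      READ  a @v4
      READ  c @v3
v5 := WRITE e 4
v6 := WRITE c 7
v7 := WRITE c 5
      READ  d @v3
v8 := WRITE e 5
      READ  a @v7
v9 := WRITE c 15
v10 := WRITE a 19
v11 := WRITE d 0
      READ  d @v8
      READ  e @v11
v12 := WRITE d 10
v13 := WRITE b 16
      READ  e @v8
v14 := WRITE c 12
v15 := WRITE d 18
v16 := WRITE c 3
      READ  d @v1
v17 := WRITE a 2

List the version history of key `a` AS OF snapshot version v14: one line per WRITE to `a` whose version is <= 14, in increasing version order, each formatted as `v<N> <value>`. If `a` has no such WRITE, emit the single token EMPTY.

Answer: v10 19

Derivation:
Scan writes for key=a with version <= 14:
  v1 WRITE b 16 -> skip
  v2 WRITE c 3 -> skip
  v3 WRITE b 2 -> skip
  v4 WRITE b 20 -> skip
  v5 WRITE e 4 -> skip
  v6 WRITE c 7 -> skip
  v7 WRITE c 5 -> skip
  v8 WRITE e 5 -> skip
  v9 WRITE c 15 -> skip
  v10 WRITE a 19 -> keep
  v11 WRITE d 0 -> skip
  v12 WRITE d 10 -> skip
  v13 WRITE b 16 -> skip
  v14 WRITE c 12 -> skip
  v15 WRITE d 18 -> skip
  v16 WRITE c 3 -> skip
  v17 WRITE a 2 -> drop (> snap)
Collected: [(10, 19)]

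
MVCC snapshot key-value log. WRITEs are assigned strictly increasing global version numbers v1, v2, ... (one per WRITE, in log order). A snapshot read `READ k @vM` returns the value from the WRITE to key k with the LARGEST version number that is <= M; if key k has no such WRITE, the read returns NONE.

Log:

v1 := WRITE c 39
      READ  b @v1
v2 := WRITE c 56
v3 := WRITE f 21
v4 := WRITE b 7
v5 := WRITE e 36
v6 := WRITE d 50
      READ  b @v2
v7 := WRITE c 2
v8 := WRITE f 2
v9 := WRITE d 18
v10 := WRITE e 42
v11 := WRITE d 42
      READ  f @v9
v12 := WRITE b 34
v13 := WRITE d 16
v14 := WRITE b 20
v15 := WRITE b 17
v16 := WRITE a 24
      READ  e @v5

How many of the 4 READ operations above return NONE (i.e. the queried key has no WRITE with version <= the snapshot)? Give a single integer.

Answer: 2

Derivation:
v1: WRITE c=39  (c history now [(1, 39)])
READ b @v1: history=[] -> no version <= 1 -> NONE
v2: WRITE c=56  (c history now [(1, 39), (2, 56)])
v3: WRITE f=21  (f history now [(3, 21)])
v4: WRITE b=7  (b history now [(4, 7)])
v5: WRITE e=36  (e history now [(5, 36)])
v6: WRITE d=50  (d history now [(6, 50)])
READ b @v2: history=[(4, 7)] -> no version <= 2 -> NONE
v7: WRITE c=2  (c history now [(1, 39), (2, 56), (7, 2)])
v8: WRITE f=2  (f history now [(3, 21), (8, 2)])
v9: WRITE d=18  (d history now [(6, 50), (9, 18)])
v10: WRITE e=42  (e history now [(5, 36), (10, 42)])
v11: WRITE d=42  (d history now [(6, 50), (9, 18), (11, 42)])
READ f @v9: history=[(3, 21), (8, 2)] -> pick v8 -> 2
v12: WRITE b=34  (b history now [(4, 7), (12, 34)])
v13: WRITE d=16  (d history now [(6, 50), (9, 18), (11, 42), (13, 16)])
v14: WRITE b=20  (b history now [(4, 7), (12, 34), (14, 20)])
v15: WRITE b=17  (b history now [(4, 7), (12, 34), (14, 20), (15, 17)])
v16: WRITE a=24  (a history now [(16, 24)])
READ e @v5: history=[(5, 36), (10, 42)] -> pick v5 -> 36
Read results in order: ['NONE', 'NONE', '2', '36']
NONE count = 2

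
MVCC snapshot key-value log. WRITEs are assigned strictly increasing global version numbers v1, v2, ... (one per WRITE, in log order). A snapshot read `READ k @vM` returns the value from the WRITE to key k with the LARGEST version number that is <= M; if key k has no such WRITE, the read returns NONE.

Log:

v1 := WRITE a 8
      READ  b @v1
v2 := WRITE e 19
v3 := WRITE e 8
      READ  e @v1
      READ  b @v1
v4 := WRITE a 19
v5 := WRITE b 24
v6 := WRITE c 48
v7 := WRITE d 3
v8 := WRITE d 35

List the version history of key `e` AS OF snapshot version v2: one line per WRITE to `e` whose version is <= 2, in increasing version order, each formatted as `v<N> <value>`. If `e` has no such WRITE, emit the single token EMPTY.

Answer: v2 19

Derivation:
Scan writes for key=e with version <= 2:
  v1 WRITE a 8 -> skip
  v2 WRITE e 19 -> keep
  v3 WRITE e 8 -> drop (> snap)
  v4 WRITE a 19 -> skip
  v5 WRITE b 24 -> skip
  v6 WRITE c 48 -> skip
  v7 WRITE d 3 -> skip
  v8 WRITE d 35 -> skip
Collected: [(2, 19)]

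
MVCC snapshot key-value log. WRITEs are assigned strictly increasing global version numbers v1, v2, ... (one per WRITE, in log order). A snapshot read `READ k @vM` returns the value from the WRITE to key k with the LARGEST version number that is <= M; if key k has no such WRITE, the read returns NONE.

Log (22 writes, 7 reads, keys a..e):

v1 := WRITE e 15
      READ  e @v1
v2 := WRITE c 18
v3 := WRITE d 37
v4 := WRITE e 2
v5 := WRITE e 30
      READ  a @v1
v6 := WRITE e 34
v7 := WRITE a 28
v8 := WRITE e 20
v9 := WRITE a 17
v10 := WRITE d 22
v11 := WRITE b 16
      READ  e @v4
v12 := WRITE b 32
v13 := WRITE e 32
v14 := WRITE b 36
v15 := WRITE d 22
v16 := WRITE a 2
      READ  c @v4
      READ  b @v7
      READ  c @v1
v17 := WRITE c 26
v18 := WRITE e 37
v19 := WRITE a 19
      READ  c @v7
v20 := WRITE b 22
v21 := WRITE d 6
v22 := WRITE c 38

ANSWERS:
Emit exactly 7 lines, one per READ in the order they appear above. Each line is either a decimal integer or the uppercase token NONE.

Answer: 15
NONE
2
18
NONE
NONE
18

Derivation:
v1: WRITE e=15  (e history now [(1, 15)])
READ e @v1: history=[(1, 15)] -> pick v1 -> 15
v2: WRITE c=18  (c history now [(2, 18)])
v3: WRITE d=37  (d history now [(3, 37)])
v4: WRITE e=2  (e history now [(1, 15), (4, 2)])
v5: WRITE e=30  (e history now [(1, 15), (4, 2), (5, 30)])
READ a @v1: history=[] -> no version <= 1 -> NONE
v6: WRITE e=34  (e history now [(1, 15), (4, 2), (5, 30), (6, 34)])
v7: WRITE a=28  (a history now [(7, 28)])
v8: WRITE e=20  (e history now [(1, 15), (4, 2), (5, 30), (6, 34), (8, 20)])
v9: WRITE a=17  (a history now [(7, 28), (9, 17)])
v10: WRITE d=22  (d history now [(3, 37), (10, 22)])
v11: WRITE b=16  (b history now [(11, 16)])
READ e @v4: history=[(1, 15), (4, 2), (5, 30), (6, 34), (8, 20)] -> pick v4 -> 2
v12: WRITE b=32  (b history now [(11, 16), (12, 32)])
v13: WRITE e=32  (e history now [(1, 15), (4, 2), (5, 30), (6, 34), (8, 20), (13, 32)])
v14: WRITE b=36  (b history now [(11, 16), (12, 32), (14, 36)])
v15: WRITE d=22  (d history now [(3, 37), (10, 22), (15, 22)])
v16: WRITE a=2  (a history now [(7, 28), (9, 17), (16, 2)])
READ c @v4: history=[(2, 18)] -> pick v2 -> 18
READ b @v7: history=[(11, 16), (12, 32), (14, 36)] -> no version <= 7 -> NONE
READ c @v1: history=[(2, 18)] -> no version <= 1 -> NONE
v17: WRITE c=26  (c history now [(2, 18), (17, 26)])
v18: WRITE e=37  (e history now [(1, 15), (4, 2), (5, 30), (6, 34), (8, 20), (13, 32), (18, 37)])
v19: WRITE a=19  (a history now [(7, 28), (9, 17), (16, 2), (19, 19)])
READ c @v7: history=[(2, 18), (17, 26)] -> pick v2 -> 18
v20: WRITE b=22  (b history now [(11, 16), (12, 32), (14, 36), (20, 22)])
v21: WRITE d=6  (d history now [(3, 37), (10, 22), (15, 22), (21, 6)])
v22: WRITE c=38  (c history now [(2, 18), (17, 26), (22, 38)])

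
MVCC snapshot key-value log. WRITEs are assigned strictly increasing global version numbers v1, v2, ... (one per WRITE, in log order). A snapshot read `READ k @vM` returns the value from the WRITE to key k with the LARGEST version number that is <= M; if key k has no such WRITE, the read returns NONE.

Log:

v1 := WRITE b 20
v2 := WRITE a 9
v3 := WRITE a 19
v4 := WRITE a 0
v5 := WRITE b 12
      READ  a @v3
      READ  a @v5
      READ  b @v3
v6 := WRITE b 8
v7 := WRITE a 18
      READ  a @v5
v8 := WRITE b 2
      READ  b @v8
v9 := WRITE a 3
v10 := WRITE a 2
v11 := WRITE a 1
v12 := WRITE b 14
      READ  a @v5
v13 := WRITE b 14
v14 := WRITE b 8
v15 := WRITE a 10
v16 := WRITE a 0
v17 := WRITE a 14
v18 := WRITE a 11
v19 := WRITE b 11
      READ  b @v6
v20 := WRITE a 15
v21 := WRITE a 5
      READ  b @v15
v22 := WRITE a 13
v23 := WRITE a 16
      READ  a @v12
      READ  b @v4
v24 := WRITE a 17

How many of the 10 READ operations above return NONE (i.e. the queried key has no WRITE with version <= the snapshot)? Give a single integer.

Answer: 0

Derivation:
v1: WRITE b=20  (b history now [(1, 20)])
v2: WRITE a=9  (a history now [(2, 9)])
v3: WRITE a=19  (a history now [(2, 9), (3, 19)])
v4: WRITE a=0  (a history now [(2, 9), (3, 19), (4, 0)])
v5: WRITE b=12  (b history now [(1, 20), (5, 12)])
READ a @v3: history=[(2, 9), (3, 19), (4, 0)] -> pick v3 -> 19
READ a @v5: history=[(2, 9), (3, 19), (4, 0)] -> pick v4 -> 0
READ b @v3: history=[(1, 20), (5, 12)] -> pick v1 -> 20
v6: WRITE b=8  (b history now [(1, 20), (5, 12), (6, 8)])
v7: WRITE a=18  (a history now [(2, 9), (3, 19), (4, 0), (7, 18)])
READ a @v5: history=[(2, 9), (3, 19), (4, 0), (7, 18)] -> pick v4 -> 0
v8: WRITE b=2  (b history now [(1, 20), (5, 12), (6, 8), (8, 2)])
READ b @v8: history=[(1, 20), (5, 12), (6, 8), (8, 2)] -> pick v8 -> 2
v9: WRITE a=3  (a history now [(2, 9), (3, 19), (4, 0), (7, 18), (9, 3)])
v10: WRITE a=2  (a history now [(2, 9), (3, 19), (4, 0), (7, 18), (9, 3), (10, 2)])
v11: WRITE a=1  (a history now [(2, 9), (3, 19), (4, 0), (7, 18), (9, 3), (10, 2), (11, 1)])
v12: WRITE b=14  (b history now [(1, 20), (5, 12), (6, 8), (8, 2), (12, 14)])
READ a @v5: history=[(2, 9), (3, 19), (4, 0), (7, 18), (9, 3), (10, 2), (11, 1)] -> pick v4 -> 0
v13: WRITE b=14  (b history now [(1, 20), (5, 12), (6, 8), (8, 2), (12, 14), (13, 14)])
v14: WRITE b=8  (b history now [(1, 20), (5, 12), (6, 8), (8, 2), (12, 14), (13, 14), (14, 8)])
v15: WRITE a=10  (a history now [(2, 9), (3, 19), (4, 0), (7, 18), (9, 3), (10, 2), (11, 1), (15, 10)])
v16: WRITE a=0  (a history now [(2, 9), (3, 19), (4, 0), (7, 18), (9, 3), (10, 2), (11, 1), (15, 10), (16, 0)])
v17: WRITE a=14  (a history now [(2, 9), (3, 19), (4, 0), (7, 18), (9, 3), (10, 2), (11, 1), (15, 10), (16, 0), (17, 14)])
v18: WRITE a=11  (a history now [(2, 9), (3, 19), (4, 0), (7, 18), (9, 3), (10, 2), (11, 1), (15, 10), (16, 0), (17, 14), (18, 11)])
v19: WRITE b=11  (b history now [(1, 20), (5, 12), (6, 8), (8, 2), (12, 14), (13, 14), (14, 8), (19, 11)])
READ b @v6: history=[(1, 20), (5, 12), (6, 8), (8, 2), (12, 14), (13, 14), (14, 8), (19, 11)] -> pick v6 -> 8
v20: WRITE a=15  (a history now [(2, 9), (3, 19), (4, 0), (7, 18), (9, 3), (10, 2), (11, 1), (15, 10), (16, 0), (17, 14), (18, 11), (20, 15)])
v21: WRITE a=5  (a history now [(2, 9), (3, 19), (4, 0), (7, 18), (9, 3), (10, 2), (11, 1), (15, 10), (16, 0), (17, 14), (18, 11), (20, 15), (21, 5)])
READ b @v15: history=[(1, 20), (5, 12), (6, 8), (8, 2), (12, 14), (13, 14), (14, 8), (19, 11)] -> pick v14 -> 8
v22: WRITE a=13  (a history now [(2, 9), (3, 19), (4, 0), (7, 18), (9, 3), (10, 2), (11, 1), (15, 10), (16, 0), (17, 14), (18, 11), (20, 15), (21, 5), (22, 13)])
v23: WRITE a=16  (a history now [(2, 9), (3, 19), (4, 0), (7, 18), (9, 3), (10, 2), (11, 1), (15, 10), (16, 0), (17, 14), (18, 11), (20, 15), (21, 5), (22, 13), (23, 16)])
READ a @v12: history=[(2, 9), (3, 19), (4, 0), (7, 18), (9, 3), (10, 2), (11, 1), (15, 10), (16, 0), (17, 14), (18, 11), (20, 15), (21, 5), (22, 13), (23, 16)] -> pick v11 -> 1
READ b @v4: history=[(1, 20), (5, 12), (6, 8), (8, 2), (12, 14), (13, 14), (14, 8), (19, 11)] -> pick v1 -> 20
v24: WRITE a=17  (a history now [(2, 9), (3, 19), (4, 0), (7, 18), (9, 3), (10, 2), (11, 1), (15, 10), (16, 0), (17, 14), (18, 11), (20, 15), (21, 5), (22, 13), (23, 16), (24, 17)])
Read results in order: ['19', '0', '20', '0', '2', '0', '8', '8', '1', '20']
NONE count = 0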